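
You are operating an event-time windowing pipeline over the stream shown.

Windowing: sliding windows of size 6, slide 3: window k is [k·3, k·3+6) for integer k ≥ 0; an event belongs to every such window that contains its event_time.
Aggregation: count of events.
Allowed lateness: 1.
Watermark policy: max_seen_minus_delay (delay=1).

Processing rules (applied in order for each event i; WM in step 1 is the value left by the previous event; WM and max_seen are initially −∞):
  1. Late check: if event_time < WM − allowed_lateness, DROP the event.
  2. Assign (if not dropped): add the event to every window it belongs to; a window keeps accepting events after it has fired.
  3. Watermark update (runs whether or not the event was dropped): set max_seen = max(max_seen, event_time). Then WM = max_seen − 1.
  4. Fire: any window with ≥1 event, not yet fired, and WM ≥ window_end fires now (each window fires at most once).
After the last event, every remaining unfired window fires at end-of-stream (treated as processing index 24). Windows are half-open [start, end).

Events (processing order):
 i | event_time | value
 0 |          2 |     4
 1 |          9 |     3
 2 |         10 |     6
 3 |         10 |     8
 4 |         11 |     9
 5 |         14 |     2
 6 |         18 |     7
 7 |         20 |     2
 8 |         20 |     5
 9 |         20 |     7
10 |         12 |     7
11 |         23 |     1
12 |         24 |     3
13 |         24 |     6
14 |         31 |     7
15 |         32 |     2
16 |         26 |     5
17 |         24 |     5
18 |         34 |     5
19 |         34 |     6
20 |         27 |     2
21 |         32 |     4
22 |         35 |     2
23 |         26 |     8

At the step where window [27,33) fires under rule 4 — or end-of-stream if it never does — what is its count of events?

2

i=0 t=2 v=4: → [0,6); WM=1
i=1 t=9 v=3: → [9,15),[6,12); WM=8; [0,6) fires=1
i=2 t=10 v=6: → [9,15),[6,12); WM=9
i=3 t=10 v=8: → [9,15),[6,12); WM=9
i=4 t=11 v=9: → [9,15),[6,12); WM=10
i=5 t=14 v=2: → [12,18),[9,15); WM=13; [6,12) fires=4
i=6 t=18 v=7: → [18,24),[15,21); WM=17; [9,15) fires=5
i=7 t=20 v=2: → [18,24),[15,21); WM=19; [12,18) fires=1
i=8 t=20 v=5: → [18,24),[15,21); WM=19
i=9 t=20 v=7: → [18,24),[15,21); WM=19
i=10 t=12 v=7: DROP (t<19-1); WM=19
i=11 t=23 v=1: → [21,27),[18,24); WM=22; [15,21) fires=4
i=12 t=24 v=3: → [24,30),[21,27); WM=23
i=13 t=24 v=6: → [24,30),[21,27); WM=23
i=14 t=31 v=7: → [30,36),[27,33); WM=30; [18,24) fires=5 [21,27) fires=3 [24,30) fires=2
i=15 t=32 v=2: → [30,36),[27,33); WM=31
i=16 t=26 v=5: DROP (t<31-1); WM=31
i=17 t=24 v=5: DROP (t<31-1); WM=31
i=18 t=34 v=5: → [33,39),[30,36); WM=33; [27,33) fires=2
i=19 t=34 v=6: → [33,39),[30,36); WM=33
i=20 t=27 v=2: DROP (t<33-1); WM=33
i=21 t=32 v=4: → [30,36),[27,33); WM=33
i=22 t=35 v=2: → [33,39),[30,36); WM=34
i=23 t=26 v=8: DROP (t<34-1); WM=34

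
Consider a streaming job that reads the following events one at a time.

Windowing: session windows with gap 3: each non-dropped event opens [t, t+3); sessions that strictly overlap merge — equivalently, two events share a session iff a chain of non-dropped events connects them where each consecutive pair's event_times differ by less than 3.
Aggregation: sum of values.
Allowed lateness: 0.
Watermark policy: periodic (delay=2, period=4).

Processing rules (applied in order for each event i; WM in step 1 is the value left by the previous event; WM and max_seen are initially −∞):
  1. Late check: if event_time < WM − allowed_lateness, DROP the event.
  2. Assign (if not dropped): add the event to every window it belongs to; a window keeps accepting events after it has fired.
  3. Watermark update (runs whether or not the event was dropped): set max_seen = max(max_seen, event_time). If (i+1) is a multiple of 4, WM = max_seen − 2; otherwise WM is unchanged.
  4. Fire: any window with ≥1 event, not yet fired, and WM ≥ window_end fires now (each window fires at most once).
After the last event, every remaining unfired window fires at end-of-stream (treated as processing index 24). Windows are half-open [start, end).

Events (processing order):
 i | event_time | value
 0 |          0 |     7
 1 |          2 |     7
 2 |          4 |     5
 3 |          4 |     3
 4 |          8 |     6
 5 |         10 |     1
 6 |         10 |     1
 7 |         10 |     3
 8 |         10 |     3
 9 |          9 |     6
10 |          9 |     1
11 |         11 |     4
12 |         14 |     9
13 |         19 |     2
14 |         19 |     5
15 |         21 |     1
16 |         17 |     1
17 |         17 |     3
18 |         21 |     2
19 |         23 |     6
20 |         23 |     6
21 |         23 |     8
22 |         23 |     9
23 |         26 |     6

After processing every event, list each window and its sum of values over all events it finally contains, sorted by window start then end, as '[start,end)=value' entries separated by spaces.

i=0 t=0 v=7: → [0,3); WM=−∞
i=1 t=2 v=7: → [0,5); WM=−∞
i=2 t=4 v=5: → [0,7); WM=−∞
i=3 t=4 v=3: → [0,7); WM=2
i=4 t=8 v=6: → [8,11); WM=2
i=5 t=10 v=1: → [8,13); WM=2
i=6 t=10 v=1: → [8,13); WM=2
i=7 t=10 v=3: → [8,13); WM=8
i=8 t=10 v=3: → [8,13); WM=8
i=9 t=9 v=6: → [8,13); WM=8
i=10 t=9 v=1: → [8,13); WM=8
i=11 t=11 v=4: → [8,14); WM=9
i=12 t=14 v=9: → [14,17); WM=9
i=13 t=19 v=2: → [19,22); WM=9
i=14 t=19 v=5: → [19,22); WM=9
i=15 t=21 v=1: → [19,24); WM=19
i=16 t=17 v=1: DROP (t<19-0); WM=19
i=17 t=17 v=3: DROP (t<19-0); WM=19
i=18 t=21 v=2: → [19,24); WM=19
i=19 t=23 v=6: → [19,26); WM=21
i=20 t=23 v=6: → [19,26); WM=21
i=21 t=23 v=8: → [19,26); WM=21
i=22 t=23 v=9: → [19,26); WM=21
i=23 t=26 v=6: → [26,29); WM=24

[0,7)=22 [8,14)=25 [14,17)=9 [19,26)=39 [26,29)=6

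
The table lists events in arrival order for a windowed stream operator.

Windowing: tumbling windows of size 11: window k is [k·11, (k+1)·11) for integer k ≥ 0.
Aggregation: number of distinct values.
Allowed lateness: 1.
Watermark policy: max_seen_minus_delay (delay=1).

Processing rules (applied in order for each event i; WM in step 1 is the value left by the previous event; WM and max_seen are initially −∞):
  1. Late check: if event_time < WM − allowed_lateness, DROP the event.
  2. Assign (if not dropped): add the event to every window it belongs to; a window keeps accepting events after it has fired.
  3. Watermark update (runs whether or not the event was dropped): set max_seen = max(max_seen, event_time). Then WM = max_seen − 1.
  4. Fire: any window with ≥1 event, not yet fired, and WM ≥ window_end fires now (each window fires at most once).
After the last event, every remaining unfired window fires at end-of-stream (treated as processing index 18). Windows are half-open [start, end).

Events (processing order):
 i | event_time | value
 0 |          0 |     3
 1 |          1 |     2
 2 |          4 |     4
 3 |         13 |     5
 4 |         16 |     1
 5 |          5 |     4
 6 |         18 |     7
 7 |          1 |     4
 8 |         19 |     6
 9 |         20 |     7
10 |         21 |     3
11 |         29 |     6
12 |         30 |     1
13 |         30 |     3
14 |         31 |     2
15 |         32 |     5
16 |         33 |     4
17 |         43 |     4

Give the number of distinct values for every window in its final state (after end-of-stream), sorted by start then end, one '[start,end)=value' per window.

i=0 t=0 v=3: → [0,11); WM=-1
i=1 t=1 v=2: → [0,11); WM=0
i=2 t=4 v=4: → [0,11); WM=3
i=3 t=13 v=5: → [11,22); WM=12; [0,11) fires=3
i=4 t=16 v=1: → [11,22); WM=15
i=5 t=5 v=4: DROP (t<15-1); WM=15
i=6 t=18 v=7: → [11,22); WM=17
i=7 t=1 v=4: DROP (t<17-1); WM=17
i=8 t=19 v=6: → [11,22); WM=18
i=9 t=20 v=7: → [11,22); WM=19
i=10 t=21 v=3: → [11,22); WM=20
i=11 t=29 v=6: → [22,33); WM=28; [11,22) fires=5
i=12 t=30 v=1: → [22,33); WM=29
i=13 t=30 v=3: → [22,33); WM=29
i=14 t=31 v=2: → [22,33); WM=30
i=15 t=32 v=5: → [22,33); WM=31
i=16 t=33 v=4: → [33,44); WM=32
i=17 t=43 v=4: → [33,44); WM=42; [22,33) fires=5

[0,11)=3 [11,22)=5 [22,33)=5 [33,44)=1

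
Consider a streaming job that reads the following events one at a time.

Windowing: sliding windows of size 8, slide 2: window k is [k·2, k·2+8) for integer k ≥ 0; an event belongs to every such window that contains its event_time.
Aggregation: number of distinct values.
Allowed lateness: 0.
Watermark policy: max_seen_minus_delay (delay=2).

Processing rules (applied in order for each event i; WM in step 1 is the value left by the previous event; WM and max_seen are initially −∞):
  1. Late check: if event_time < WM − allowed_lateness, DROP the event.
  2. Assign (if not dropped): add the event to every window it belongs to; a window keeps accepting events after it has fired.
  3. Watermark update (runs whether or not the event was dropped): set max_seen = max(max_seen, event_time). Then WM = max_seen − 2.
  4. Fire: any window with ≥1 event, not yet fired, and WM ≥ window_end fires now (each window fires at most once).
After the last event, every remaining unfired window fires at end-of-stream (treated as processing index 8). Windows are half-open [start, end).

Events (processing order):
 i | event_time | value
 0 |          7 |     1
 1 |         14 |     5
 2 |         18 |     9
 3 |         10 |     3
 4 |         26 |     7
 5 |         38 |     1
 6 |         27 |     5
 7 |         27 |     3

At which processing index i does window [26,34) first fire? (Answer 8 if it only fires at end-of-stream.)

i=0 t=7 v=1: → [6,14),[4,12),[2,10),[0,8); WM=5
i=1 t=14 v=5: → [14,22),[12,20),[10,18),[8,16); WM=12; [0,8) fires=1 [2,10) fires=1 [4,12) fires=1
i=2 t=18 v=9: → [18,26),[16,24),[14,22),[12,20); WM=16; [6,14) fires=1 [8,16) fires=1
i=3 t=10 v=3: DROP (t<16-0); WM=16
i=4 t=26 v=7: → [26,34),[24,32),[22,30),[20,28); WM=24; [10,18) fires=1 [12,20) fires=2 [14,22) fires=2 [16,24) fires=1
i=5 t=38 v=1: → [38,46),[36,44),[34,42),[32,40); WM=36; [18,26) fires=1 [20,28) fires=1 [22,30) fires=1 [24,32) fires=1 [26,34) fires=1
i=6 t=27 v=5: DROP (t<36-0); WM=36
i=7 t=27 v=3: DROP (t<36-0); WM=36

5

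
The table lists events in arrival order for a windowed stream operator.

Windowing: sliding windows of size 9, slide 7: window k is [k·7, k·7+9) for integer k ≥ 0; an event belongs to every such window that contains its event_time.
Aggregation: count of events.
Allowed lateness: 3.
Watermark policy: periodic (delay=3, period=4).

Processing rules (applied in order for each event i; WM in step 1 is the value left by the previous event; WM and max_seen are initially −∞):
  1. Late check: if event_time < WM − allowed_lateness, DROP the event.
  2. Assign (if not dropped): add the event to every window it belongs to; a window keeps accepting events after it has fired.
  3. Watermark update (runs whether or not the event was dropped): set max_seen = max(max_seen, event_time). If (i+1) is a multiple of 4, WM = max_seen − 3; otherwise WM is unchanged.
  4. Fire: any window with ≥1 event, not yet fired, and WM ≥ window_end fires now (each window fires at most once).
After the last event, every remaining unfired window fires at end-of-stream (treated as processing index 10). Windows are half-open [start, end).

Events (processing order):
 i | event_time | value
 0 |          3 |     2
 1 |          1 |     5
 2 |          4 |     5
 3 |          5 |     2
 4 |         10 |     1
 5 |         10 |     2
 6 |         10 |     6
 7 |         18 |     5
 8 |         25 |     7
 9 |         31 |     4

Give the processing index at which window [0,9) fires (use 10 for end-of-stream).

i=0 t=3 v=2: → [0,9); WM=−∞
i=1 t=1 v=5: → [0,9); WM=−∞
i=2 t=4 v=5: → [0,9); WM=−∞
i=3 t=5 v=2: → [0,9); WM=2
i=4 t=10 v=1: → [7,16); WM=2
i=5 t=10 v=2: → [7,16); WM=2
i=6 t=10 v=6: → [7,16); WM=2
i=7 t=18 v=5: → [14,23); WM=15; [0,9) fires=4
i=8 t=25 v=7: → [21,30); WM=15
i=9 t=31 v=4: → [28,37); WM=15

7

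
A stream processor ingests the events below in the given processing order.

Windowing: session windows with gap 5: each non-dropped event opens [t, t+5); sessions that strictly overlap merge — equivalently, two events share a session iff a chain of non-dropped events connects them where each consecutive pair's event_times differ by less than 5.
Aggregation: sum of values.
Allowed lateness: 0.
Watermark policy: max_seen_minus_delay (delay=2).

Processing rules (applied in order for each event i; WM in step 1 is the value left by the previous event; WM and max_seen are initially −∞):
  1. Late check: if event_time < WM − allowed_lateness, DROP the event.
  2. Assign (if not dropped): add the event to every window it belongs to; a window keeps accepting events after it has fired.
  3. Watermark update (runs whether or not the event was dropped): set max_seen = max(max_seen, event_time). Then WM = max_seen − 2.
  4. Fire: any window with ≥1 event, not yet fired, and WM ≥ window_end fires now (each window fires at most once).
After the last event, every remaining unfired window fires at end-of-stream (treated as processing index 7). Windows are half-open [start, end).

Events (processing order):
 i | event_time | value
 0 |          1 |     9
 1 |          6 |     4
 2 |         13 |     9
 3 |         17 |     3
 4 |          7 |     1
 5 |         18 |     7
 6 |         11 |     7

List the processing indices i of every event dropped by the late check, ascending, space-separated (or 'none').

4 6

i=0 t=1 v=9: → [1,6); WM=-1
i=1 t=6 v=4: → [6,11); WM=4
i=2 t=13 v=9: → [13,18); WM=11
i=3 t=17 v=3: → [13,22); WM=15
i=4 t=7 v=1: DROP (t<15-0); WM=15
i=5 t=18 v=7: → [13,23); WM=16
i=6 t=11 v=7: DROP (t<16-0); WM=16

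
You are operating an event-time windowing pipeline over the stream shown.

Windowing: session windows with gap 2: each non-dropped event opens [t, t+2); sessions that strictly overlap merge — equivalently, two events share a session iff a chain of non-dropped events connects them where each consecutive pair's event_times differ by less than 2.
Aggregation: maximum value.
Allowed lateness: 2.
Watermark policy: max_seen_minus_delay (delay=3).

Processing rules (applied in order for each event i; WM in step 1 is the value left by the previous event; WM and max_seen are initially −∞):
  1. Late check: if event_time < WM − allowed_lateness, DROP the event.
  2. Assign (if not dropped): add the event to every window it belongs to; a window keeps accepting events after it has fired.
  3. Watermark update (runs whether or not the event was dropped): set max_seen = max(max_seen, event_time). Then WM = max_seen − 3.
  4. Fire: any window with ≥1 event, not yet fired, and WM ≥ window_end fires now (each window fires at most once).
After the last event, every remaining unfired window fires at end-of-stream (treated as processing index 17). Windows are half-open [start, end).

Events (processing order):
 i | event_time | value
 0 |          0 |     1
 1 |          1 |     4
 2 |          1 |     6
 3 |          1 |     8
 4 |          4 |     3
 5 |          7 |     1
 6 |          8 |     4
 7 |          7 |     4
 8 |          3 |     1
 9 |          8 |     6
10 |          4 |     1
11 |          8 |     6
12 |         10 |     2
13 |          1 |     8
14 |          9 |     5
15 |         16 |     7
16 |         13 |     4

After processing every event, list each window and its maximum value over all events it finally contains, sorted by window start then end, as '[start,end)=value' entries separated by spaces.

[0,3)=8 [3,6)=3 [7,12)=6 [13,15)=4 [16,18)=7

i=0 t=0 v=1: → [0,2); WM=-3
i=1 t=1 v=4: → [0,3); WM=-2
i=2 t=1 v=6: → [0,3); WM=-2
i=3 t=1 v=8: → [0,3); WM=-2
i=4 t=4 v=3: → [4,6); WM=1
i=5 t=7 v=1: → [7,9); WM=4
i=6 t=8 v=4: → [7,10); WM=5
i=7 t=7 v=4: → [7,10); WM=5
i=8 t=3 v=1: → [3,6); WM=5
i=9 t=8 v=6: → [7,10); WM=5
i=10 t=4 v=1: → [3,6); WM=5
i=11 t=8 v=6: → [7,10); WM=5
i=12 t=10 v=2: → [10,12); WM=7
i=13 t=1 v=8: DROP (t<7-2); WM=7
i=14 t=9 v=5: → [7,12); WM=7
i=15 t=16 v=7: → [16,18); WM=13
i=16 t=13 v=4: → [13,15); WM=13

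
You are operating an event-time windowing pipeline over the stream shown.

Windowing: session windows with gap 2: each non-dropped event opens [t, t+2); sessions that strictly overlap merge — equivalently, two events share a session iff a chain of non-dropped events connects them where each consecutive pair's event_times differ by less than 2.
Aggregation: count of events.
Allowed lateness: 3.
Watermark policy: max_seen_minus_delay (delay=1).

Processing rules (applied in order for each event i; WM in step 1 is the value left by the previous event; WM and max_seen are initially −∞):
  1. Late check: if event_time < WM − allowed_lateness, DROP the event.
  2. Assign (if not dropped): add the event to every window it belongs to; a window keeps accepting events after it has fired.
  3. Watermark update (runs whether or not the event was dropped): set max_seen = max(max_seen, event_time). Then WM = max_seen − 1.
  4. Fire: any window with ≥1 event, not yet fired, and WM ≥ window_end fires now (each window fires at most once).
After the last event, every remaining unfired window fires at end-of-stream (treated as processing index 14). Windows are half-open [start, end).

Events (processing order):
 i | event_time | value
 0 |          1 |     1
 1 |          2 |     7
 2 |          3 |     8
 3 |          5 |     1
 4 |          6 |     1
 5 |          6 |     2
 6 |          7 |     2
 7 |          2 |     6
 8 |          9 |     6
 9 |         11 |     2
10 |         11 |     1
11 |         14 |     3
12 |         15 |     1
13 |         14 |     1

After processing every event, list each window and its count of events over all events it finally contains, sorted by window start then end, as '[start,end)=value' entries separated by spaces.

i=0 t=1 v=1: → [1,3); WM=0
i=1 t=2 v=7: → [1,4); WM=1
i=2 t=3 v=8: → [1,5); WM=2
i=3 t=5 v=1: → [5,7); WM=4
i=4 t=6 v=1: → [5,8); WM=5
i=5 t=6 v=2: → [5,8); WM=5
i=6 t=7 v=2: → [5,9); WM=6
i=7 t=2 v=6: DROP (t<6-3); WM=6
i=8 t=9 v=6: → [9,11); WM=8
i=9 t=11 v=2: → [11,13); WM=10
i=10 t=11 v=1: → [11,13); WM=10
i=11 t=14 v=3: → [14,16); WM=13
i=12 t=15 v=1: → [14,17); WM=14
i=13 t=14 v=1: → [14,17); WM=14

[1,5)=3 [5,9)=4 [9,11)=1 [11,13)=2 [14,17)=3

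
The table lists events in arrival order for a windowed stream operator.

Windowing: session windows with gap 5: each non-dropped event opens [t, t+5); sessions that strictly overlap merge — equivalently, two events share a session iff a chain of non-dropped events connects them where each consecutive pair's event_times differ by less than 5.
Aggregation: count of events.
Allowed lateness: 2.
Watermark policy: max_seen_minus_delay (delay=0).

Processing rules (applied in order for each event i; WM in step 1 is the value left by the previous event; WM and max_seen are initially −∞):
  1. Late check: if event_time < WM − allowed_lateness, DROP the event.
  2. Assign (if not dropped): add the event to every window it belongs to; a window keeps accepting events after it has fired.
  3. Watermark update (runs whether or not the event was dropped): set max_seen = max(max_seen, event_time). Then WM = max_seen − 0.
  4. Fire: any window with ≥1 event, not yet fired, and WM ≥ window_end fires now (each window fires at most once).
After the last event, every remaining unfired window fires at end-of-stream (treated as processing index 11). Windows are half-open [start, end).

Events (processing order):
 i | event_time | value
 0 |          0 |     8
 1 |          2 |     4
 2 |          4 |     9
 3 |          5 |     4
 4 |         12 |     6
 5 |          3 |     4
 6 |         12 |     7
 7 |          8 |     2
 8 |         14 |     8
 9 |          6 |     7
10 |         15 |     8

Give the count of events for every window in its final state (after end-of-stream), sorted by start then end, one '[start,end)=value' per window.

[0,10)=4 [12,20)=4

i=0 t=0 v=8: → [0,5); WM=0
i=1 t=2 v=4: → [0,7); WM=2
i=2 t=4 v=9: → [0,9); WM=4
i=3 t=5 v=4: → [0,10); WM=5
i=4 t=12 v=6: → [12,17); WM=12
i=5 t=3 v=4: DROP (t<12-2); WM=12
i=6 t=12 v=7: → [12,17); WM=12
i=7 t=8 v=2: DROP (t<12-2); WM=12
i=8 t=14 v=8: → [12,19); WM=14
i=9 t=6 v=7: DROP (t<14-2); WM=14
i=10 t=15 v=8: → [12,20); WM=15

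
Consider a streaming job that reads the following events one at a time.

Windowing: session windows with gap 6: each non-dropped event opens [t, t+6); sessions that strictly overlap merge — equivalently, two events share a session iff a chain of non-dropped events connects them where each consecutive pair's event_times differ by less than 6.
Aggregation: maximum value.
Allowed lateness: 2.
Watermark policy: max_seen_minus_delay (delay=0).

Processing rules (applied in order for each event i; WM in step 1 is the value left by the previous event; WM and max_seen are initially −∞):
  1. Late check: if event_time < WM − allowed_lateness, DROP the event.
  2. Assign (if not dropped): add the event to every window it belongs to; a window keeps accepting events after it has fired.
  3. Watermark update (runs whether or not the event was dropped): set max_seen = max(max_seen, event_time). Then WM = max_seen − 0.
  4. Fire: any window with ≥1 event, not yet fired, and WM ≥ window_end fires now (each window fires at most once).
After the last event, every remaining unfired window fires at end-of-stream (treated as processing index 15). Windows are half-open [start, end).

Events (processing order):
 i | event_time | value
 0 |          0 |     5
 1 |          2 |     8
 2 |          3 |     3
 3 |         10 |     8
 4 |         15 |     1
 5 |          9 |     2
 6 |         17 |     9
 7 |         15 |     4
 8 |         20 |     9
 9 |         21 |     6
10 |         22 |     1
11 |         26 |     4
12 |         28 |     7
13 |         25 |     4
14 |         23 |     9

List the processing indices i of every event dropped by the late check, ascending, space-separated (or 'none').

5 13 14

i=0 t=0 v=5: → [0,6); WM=0
i=1 t=2 v=8: → [0,8); WM=2
i=2 t=3 v=3: → [0,9); WM=3
i=3 t=10 v=8: → [10,16); WM=10
i=4 t=15 v=1: → [10,21); WM=15
i=5 t=9 v=2: DROP (t<15-2); WM=15
i=6 t=17 v=9: → [10,23); WM=17
i=7 t=15 v=4: → [10,23); WM=17
i=8 t=20 v=9: → [10,26); WM=20
i=9 t=21 v=6: → [10,27); WM=21
i=10 t=22 v=1: → [10,28); WM=22
i=11 t=26 v=4: → [10,32); WM=26
i=12 t=28 v=7: → [10,34); WM=28
i=13 t=25 v=4: DROP (t<28-2); WM=28
i=14 t=23 v=9: DROP (t<28-2); WM=28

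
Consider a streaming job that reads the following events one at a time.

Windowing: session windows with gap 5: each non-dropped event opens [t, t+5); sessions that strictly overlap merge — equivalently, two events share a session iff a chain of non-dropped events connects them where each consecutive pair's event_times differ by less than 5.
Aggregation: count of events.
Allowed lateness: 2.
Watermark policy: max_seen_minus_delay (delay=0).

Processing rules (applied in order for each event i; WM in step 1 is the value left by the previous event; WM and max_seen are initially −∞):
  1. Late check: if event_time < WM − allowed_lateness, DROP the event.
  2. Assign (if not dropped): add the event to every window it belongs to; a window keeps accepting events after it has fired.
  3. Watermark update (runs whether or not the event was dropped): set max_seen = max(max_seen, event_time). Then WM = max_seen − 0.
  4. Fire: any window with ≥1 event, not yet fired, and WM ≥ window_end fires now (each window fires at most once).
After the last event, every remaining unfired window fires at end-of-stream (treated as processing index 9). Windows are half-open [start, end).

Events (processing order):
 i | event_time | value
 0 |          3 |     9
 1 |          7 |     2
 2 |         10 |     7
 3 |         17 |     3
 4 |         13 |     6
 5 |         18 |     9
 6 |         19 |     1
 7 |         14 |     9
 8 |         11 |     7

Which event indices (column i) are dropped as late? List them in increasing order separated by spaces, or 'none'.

4 7 8

i=0 t=3 v=9: → [3,8); WM=3
i=1 t=7 v=2: → [3,12); WM=7
i=2 t=10 v=7: → [3,15); WM=10
i=3 t=17 v=3: → [17,22); WM=17
i=4 t=13 v=6: DROP (t<17-2); WM=17
i=5 t=18 v=9: → [17,23); WM=18
i=6 t=19 v=1: → [17,24); WM=19
i=7 t=14 v=9: DROP (t<19-2); WM=19
i=8 t=11 v=7: DROP (t<19-2); WM=19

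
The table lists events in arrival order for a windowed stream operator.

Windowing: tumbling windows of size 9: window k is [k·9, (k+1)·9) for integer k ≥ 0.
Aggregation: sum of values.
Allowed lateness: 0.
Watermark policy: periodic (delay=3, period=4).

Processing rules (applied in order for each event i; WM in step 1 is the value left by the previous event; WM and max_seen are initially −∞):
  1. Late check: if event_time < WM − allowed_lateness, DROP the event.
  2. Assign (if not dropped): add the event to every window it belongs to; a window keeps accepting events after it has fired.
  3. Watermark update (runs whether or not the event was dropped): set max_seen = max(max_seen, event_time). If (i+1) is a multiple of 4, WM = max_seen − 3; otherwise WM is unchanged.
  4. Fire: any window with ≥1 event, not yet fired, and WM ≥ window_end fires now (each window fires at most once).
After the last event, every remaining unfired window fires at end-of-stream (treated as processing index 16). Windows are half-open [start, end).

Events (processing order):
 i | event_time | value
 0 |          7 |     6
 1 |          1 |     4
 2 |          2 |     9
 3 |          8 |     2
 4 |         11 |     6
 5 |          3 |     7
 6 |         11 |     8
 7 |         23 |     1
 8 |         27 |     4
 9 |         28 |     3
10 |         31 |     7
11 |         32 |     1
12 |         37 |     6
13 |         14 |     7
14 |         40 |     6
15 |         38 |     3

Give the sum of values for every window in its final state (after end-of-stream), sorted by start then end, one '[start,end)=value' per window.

i=0 t=7 v=6: → [0,9); WM=−∞
i=1 t=1 v=4: → [0,9); WM=−∞
i=2 t=2 v=9: → [0,9); WM=−∞
i=3 t=8 v=2: → [0,9); WM=5
i=4 t=11 v=6: → [9,18); WM=5
i=5 t=3 v=7: DROP (t<5-0); WM=5
i=6 t=11 v=8: → [9,18); WM=5
i=7 t=23 v=1: → [18,27); WM=20; [0,9) fires=21 [9,18) fires=14
i=8 t=27 v=4: → [27,36); WM=20
i=9 t=28 v=3: → [27,36); WM=20
i=10 t=31 v=7: → [27,36); WM=20
i=11 t=32 v=1: → [27,36); WM=29; [18,27) fires=1
i=12 t=37 v=6: → [36,45); WM=29
i=13 t=14 v=7: DROP (t<29-0); WM=29
i=14 t=40 v=6: → [36,45); WM=29
i=15 t=38 v=3: → [36,45); WM=37; [27,36) fires=15

[0,9)=21 [9,18)=14 [18,27)=1 [27,36)=15 [36,45)=15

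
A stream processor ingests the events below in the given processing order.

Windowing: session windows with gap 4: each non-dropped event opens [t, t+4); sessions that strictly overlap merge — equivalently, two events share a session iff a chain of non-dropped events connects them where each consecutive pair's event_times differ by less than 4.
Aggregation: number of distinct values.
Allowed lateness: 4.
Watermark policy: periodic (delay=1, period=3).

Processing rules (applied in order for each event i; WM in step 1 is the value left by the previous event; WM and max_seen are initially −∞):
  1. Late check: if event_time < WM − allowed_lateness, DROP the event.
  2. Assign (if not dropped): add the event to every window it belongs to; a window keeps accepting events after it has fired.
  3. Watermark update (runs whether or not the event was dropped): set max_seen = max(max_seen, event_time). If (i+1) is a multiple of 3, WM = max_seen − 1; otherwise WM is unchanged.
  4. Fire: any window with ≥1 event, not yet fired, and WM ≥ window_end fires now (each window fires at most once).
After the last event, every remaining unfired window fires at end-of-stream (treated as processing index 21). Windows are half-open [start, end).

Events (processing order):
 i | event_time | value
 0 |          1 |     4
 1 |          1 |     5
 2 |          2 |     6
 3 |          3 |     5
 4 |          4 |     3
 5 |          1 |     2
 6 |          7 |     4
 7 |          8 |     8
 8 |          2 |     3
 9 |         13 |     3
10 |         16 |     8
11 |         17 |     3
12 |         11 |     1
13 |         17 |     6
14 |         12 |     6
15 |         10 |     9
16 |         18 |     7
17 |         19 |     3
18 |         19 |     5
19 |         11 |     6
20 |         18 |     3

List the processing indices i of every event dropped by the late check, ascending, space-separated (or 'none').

i=0 t=1 v=4: → [1,5); WM=−∞
i=1 t=1 v=5: → [1,5); WM=−∞
i=2 t=2 v=6: → [1,6); WM=1
i=3 t=3 v=5: → [1,7); WM=1
i=4 t=4 v=3: → [1,8); WM=1
i=5 t=1 v=2: → [1,8); WM=3
i=6 t=7 v=4: → [1,11); WM=3
i=7 t=8 v=8: → [1,12); WM=3
i=8 t=2 v=3: → [1,12); WM=7
i=9 t=13 v=3: → [13,17); WM=7
i=10 t=16 v=8: → [13,20); WM=7
i=11 t=17 v=3: → [13,21); WM=16
i=12 t=11 v=1: DROP (t<16-4); WM=16
i=13 t=17 v=6: → [13,21); WM=16
i=14 t=12 v=6: → [12,21); WM=16
i=15 t=10 v=9: DROP (t<16-4); WM=16
i=16 t=18 v=7: → [12,22); WM=16
i=17 t=19 v=3: → [12,23); WM=18
i=18 t=19 v=5: → [12,23); WM=18
i=19 t=11 v=6: DROP (t<18-4); WM=18
i=20 t=18 v=3: → [12,23); WM=18

12 15 19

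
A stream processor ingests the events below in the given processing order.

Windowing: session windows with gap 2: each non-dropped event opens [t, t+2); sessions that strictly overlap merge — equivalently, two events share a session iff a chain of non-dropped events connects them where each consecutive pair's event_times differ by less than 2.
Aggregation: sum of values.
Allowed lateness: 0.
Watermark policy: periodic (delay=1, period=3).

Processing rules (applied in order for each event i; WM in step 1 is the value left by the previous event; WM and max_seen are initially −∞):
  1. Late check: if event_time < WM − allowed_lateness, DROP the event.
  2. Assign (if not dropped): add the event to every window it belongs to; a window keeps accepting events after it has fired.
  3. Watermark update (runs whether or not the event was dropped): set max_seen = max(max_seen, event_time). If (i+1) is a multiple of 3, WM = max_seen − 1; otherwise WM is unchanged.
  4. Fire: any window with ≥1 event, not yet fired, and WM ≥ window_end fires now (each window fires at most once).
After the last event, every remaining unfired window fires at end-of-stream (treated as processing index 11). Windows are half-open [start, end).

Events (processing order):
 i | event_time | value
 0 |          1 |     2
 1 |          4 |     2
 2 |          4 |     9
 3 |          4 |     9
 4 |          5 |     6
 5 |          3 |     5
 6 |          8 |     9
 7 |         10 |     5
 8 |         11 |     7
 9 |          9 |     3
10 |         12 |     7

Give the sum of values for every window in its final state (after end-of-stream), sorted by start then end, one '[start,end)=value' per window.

[1,3)=2 [3,7)=31 [8,10)=9 [10,14)=19

i=0 t=1 v=2: → [1,3); WM=−∞
i=1 t=4 v=2: → [4,6); WM=−∞
i=2 t=4 v=9: → [4,6); WM=3
i=3 t=4 v=9: → [4,6); WM=3
i=4 t=5 v=6: → [4,7); WM=3
i=5 t=3 v=5: → [3,7); WM=4
i=6 t=8 v=9: → [8,10); WM=4
i=7 t=10 v=5: → [10,12); WM=4
i=8 t=11 v=7: → [10,13); WM=10
i=9 t=9 v=3: DROP (t<10-0); WM=10
i=10 t=12 v=7: → [10,14); WM=10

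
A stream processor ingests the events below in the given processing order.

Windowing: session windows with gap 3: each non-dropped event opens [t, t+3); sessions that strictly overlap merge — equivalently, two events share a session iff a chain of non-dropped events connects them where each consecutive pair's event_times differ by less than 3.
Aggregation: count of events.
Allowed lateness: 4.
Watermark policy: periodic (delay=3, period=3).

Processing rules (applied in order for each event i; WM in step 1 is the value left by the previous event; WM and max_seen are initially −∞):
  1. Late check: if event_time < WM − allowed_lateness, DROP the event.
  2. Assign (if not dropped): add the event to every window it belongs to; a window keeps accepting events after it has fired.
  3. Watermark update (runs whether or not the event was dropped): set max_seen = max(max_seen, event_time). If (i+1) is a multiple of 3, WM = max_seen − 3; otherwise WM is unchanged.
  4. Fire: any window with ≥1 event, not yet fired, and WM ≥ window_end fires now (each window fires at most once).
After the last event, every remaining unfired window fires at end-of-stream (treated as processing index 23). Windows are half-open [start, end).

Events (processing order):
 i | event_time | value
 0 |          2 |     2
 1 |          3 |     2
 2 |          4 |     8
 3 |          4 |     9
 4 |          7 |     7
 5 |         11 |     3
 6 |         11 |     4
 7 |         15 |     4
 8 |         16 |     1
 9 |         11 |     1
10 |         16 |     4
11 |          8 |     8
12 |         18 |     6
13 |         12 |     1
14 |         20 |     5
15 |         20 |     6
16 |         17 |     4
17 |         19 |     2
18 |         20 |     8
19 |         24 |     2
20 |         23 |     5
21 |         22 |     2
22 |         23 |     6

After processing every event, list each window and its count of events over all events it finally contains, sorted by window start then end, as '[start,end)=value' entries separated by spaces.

i=0 t=2 v=2: → [2,5); WM=−∞
i=1 t=3 v=2: → [2,6); WM=−∞
i=2 t=4 v=8: → [2,7); WM=1
i=3 t=4 v=9: → [2,7); WM=1
i=4 t=7 v=7: → [7,10); WM=1
i=5 t=11 v=3: → [11,14); WM=8
i=6 t=11 v=4: → [11,14); WM=8
i=7 t=15 v=4: → [15,18); WM=8
i=8 t=16 v=1: → [15,19); WM=13
i=9 t=11 v=1: → [11,14); WM=13
i=10 t=16 v=4: → [15,19); WM=13
i=11 t=8 v=8: DROP (t<13-4); WM=13
i=12 t=18 v=6: → [15,21); WM=13
i=13 t=12 v=1: → [11,15); WM=13
i=14 t=20 v=5: → [15,23); WM=17
i=15 t=20 v=6: → [15,23); WM=17
i=16 t=17 v=4: → [15,23); WM=17
i=17 t=19 v=2: → [15,23); WM=17
i=18 t=20 v=8: → [15,23); WM=17
i=19 t=24 v=2: → [24,27); WM=17
i=20 t=23 v=5: → [23,27); WM=21
i=21 t=22 v=2: → [15,27); WM=21
i=22 t=23 v=6: → [15,27); WM=21

[2,7)=4 [7,10)=1 [11,15)=4 [15,27)=13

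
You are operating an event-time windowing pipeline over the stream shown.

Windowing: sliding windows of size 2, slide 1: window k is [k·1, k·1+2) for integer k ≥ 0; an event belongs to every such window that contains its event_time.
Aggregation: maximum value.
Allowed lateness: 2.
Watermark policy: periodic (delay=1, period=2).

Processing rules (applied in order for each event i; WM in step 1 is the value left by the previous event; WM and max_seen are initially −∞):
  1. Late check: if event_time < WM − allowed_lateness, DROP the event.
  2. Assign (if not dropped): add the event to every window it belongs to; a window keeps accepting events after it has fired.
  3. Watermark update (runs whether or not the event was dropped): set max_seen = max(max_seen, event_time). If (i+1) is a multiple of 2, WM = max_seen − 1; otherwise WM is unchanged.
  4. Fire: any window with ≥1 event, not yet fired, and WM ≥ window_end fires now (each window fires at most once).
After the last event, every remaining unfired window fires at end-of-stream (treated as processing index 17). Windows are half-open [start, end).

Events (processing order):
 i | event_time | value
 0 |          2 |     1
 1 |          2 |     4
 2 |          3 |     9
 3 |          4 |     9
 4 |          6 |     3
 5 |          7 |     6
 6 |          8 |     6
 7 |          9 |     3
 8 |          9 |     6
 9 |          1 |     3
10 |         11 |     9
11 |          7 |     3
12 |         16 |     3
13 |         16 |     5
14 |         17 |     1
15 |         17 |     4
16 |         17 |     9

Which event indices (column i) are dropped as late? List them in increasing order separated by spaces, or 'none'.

9

i=0 t=2 v=1: → [2,4),[1,3); WM=−∞
i=1 t=2 v=4: → [2,4),[1,3); WM=1
i=2 t=3 v=9: → [3,5),[2,4); WM=1
i=3 t=4 v=9: → [4,6),[3,5); WM=3; [1,3) fires=4
i=4 t=6 v=3: → [6,8),[5,7); WM=3
i=5 t=7 v=6: → [7,9),[6,8); WM=6; [2,4) fires=9 [3,5) fires=9 [4,6) fires=9
i=6 t=8 v=6: → [8,10),[7,9); WM=6
i=7 t=9 v=3: → [9,11),[8,10); WM=8; [5,7) fires=3 [6,8) fires=6
i=8 t=9 v=6: → [9,11),[8,10); WM=8
i=9 t=1 v=3: DROP (t<8-2); WM=8
i=10 t=11 v=9: → [11,13),[10,12); WM=8
i=11 t=7 v=3: → [7,9),[6,8); WM=10; [7,9) fires=6 [8,10) fires=6
i=12 t=16 v=3: → [16,18),[15,17); WM=10
i=13 t=16 v=5: → [16,18),[15,17); WM=15; [9,11) fires=6 [10,12) fires=9 [11,13) fires=9
i=14 t=17 v=1: → [17,19),[16,18); WM=15
i=15 t=17 v=4: → [17,19),[16,18); WM=16
i=16 t=17 v=9: → [17,19),[16,18); WM=16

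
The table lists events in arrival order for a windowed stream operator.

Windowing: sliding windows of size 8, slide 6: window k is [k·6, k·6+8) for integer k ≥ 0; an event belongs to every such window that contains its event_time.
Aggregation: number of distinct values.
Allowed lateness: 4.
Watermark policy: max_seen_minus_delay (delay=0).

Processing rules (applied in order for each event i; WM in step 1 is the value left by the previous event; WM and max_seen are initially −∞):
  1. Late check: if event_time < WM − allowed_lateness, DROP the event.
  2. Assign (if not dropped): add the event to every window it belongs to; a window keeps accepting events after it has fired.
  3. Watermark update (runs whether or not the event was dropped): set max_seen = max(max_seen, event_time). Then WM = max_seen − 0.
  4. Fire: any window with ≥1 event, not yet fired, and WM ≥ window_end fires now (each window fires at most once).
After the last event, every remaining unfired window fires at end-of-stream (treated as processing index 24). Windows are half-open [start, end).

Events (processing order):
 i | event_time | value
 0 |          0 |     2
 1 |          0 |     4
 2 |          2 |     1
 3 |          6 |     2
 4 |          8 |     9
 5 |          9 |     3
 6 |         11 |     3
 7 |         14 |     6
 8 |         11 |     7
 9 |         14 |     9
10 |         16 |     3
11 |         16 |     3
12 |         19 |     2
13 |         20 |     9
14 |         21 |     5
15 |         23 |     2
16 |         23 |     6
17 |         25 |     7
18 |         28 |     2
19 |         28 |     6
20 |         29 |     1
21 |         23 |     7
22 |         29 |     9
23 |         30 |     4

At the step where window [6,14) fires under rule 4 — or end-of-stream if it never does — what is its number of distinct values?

i=0 t=0 v=2: → [0,8); WM=0
i=1 t=0 v=4: → [0,8); WM=0
i=2 t=2 v=1: → [0,8); WM=2
i=3 t=6 v=2: → [6,14),[0,8); WM=6
i=4 t=8 v=9: → [6,14); WM=8; [0,8) fires=3
i=5 t=9 v=3: → [6,14); WM=9
i=6 t=11 v=3: → [6,14); WM=11
i=7 t=14 v=6: → [12,20); WM=14; [6,14) fires=3
i=8 t=11 v=7: → [6,14); WM=14
i=9 t=14 v=9: → [12,20); WM=14
i=10 t=16 v=3: → [12,20); WM=16
i=11 t=16 v=3: → [12,20); WM=16
i=12 t=19 v=2: → [18,26),[12,20); WM=19
i=13 t=20 v=9: → [18,26); WM=20; [12,20) fires=4
i=14 t=21 v=5: → [18,26); WM=21
i=15 t=23 v=2: → [18,26); WM=23
i=16 t=23 v=6: → [18,26); WM=23
i=17 t=25 v=7: → [24,32),[18,26); WM=25
i=18 t=28 v=2: → [24,32); WM=28; [18,26) fires=5
i=19 t=28 v=6: → [24,32); WM=28
i=20 t=29 v=1: → [24,32); WM=29
i=21 t=23 v=7: DROP (t<29-4); WM=29
i=22 t=29 v=9: → [24,32); WM=29
i=23 t=30 v=4: → [30,38),[24,32); WM=30

3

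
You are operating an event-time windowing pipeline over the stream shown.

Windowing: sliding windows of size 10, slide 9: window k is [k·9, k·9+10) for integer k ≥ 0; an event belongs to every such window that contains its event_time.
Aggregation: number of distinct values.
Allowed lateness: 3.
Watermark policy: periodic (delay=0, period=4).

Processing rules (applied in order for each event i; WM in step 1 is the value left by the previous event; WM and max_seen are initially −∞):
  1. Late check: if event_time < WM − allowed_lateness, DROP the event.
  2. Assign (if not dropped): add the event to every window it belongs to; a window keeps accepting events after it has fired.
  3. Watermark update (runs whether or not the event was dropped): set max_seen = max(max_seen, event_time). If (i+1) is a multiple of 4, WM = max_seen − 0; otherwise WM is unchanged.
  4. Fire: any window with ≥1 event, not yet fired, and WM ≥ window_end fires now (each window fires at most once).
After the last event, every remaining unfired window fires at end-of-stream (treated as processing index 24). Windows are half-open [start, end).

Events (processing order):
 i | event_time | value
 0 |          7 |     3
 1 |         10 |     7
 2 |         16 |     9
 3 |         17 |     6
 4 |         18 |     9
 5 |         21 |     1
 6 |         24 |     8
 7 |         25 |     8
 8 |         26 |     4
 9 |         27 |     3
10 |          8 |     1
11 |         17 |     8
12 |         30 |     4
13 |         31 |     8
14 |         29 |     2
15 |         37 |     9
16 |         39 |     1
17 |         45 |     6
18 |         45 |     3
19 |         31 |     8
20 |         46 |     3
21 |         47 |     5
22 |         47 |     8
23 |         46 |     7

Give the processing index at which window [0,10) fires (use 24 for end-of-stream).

3

i=0 t=7 v=3: → [0,10); WM=−∞
i=1 t=10 v=7: → [9,19); WM=−∞
i=2 t=16 v=9: → [9,19); WM=−∞
i=3 t=17 v=6: → [9,19); WM=17; [0,10) fires=1
i=4 t=18 v=9: → [18,28),[9,19); WM=17
i=5 t=21 v=1: → [18,28); WM=17
i=6 t=24 v=8: → [18,28); WM=17
i=7 t=25 v=8: → [18,28); WM=25; [9,19) fires=3
i=8 t=26 v=4: → [18,28); WM=25
i=9 t=27 v=3: → [27,37),[18,28); WM=25
i=10 t=8 v=1: DROP (t<25-3); WM=25
i=11 t=17 v=8: DROP (t<25-3); WM=27
i=12 t=30 v=4: → [27,37); WM=27
i=13 t=31 v=8: → [27,37); WM=27
i=14 t=29 v=2: → [27,37); WM=27
i=15 t=37 v=9: → [36,46); WM=37; [18,28) fires=5 [27,37) fires=4
i=16 t=39 v=1: → [36,46); WM=37
i=17 t=45 v=6: → [45,55),[36,46); WM=37
i=18 t=45 v=3: → [45,55),[36,46); WM=37
i=19 t=31 v=8: DROP (t<37-3); WM=45
i=20 t=46 v=3: → [45,55); WM=45
i=21 t=47 v=5: → [45,55); WM=45
i=22 t=47 v=8: → [45,55); WM=45
i=23 t=46 v=7: → [45,55); WM=47; [36,46) fires=4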